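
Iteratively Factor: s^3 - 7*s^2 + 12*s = (s - 4)*(s^2 - 3*s) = s*(s - 4)*(s - 3)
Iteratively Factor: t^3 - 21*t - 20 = (t + 1)*(t^2 - t - 20) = (t + 1)*(t + 4)*(t - 5)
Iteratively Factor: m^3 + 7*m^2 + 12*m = (m + 4)*(m^2 + 3*m) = m*(m + 4)*(m + 3)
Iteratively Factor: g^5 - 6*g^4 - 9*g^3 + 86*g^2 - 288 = (g + 3)*(g^4 - 9*g^3 + 18*g^2 + 32*g - 96) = (g - 4)*(g + 3)*(g^3 - 5*g^2 - 2*g + 24) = (g - 4)*(g - 3)*(g + 3)*(g^2 - 2*g - 8) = (g - 4)^2*(g - 3)*(g + 3)*(g + 2)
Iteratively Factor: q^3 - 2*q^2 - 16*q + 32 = (q - 4)*(q^2 + 2*q - 8) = (q - 4)*(q - 2)*(q + 4)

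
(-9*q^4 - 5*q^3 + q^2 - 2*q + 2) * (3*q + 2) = -27*q^5 - 33*q^4 - 7*q^3 - 4*q^2 + 2*q + 4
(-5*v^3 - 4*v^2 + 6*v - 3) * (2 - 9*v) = 45*v^4 + 26*v^3 - 62*v^2 + 39*v - 6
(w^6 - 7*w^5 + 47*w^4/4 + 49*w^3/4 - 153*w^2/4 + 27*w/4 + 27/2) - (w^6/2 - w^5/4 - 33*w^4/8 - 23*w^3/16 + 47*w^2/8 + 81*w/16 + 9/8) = w^6/2 - 27*w^5/4 + 127*w^4/8 + 219*w^3/16 - 353*w^2/8 + 27*w/16 + 99/8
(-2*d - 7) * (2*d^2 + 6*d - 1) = -4*d^3 - 26*d^2 - 40*d + 7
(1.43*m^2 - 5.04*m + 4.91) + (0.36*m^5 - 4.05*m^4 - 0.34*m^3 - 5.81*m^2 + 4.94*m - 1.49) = 0.36*m^5 - 4.05*m^4 - 0.34*m^3 - 4.38*m^2 - 0.0999999999999996*m + 3.42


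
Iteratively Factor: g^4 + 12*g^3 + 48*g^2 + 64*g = (g)*(g^3 + 12*g^2 + 48*g + 64) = g*(g + 4)*(g^2 + 8*g + 16) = g*(g + 4)^2*(g + 4)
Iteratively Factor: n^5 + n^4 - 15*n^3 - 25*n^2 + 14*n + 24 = (n + 2)*(n^4 - n^3 - 13*n^2 + n + 12) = (n + 1)*(n + 2)*(n^3 - 2*n^2 - 11*n + 12) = (n - 4)*(n + 1)*(n + 2)*(n^2 + 2*n - 3) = (n - 4)*(n - 1)*(n + 1)*(n + 2)*(n + 3)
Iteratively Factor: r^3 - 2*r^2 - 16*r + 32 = (r - 4)*(r^2 + 2*r - 8) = (r - 4)*(r - 2)*(r + 4)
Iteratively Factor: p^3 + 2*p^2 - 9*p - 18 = (p - 3)*(p^2 + 5*p + 6) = (p - 3)*(p + 2)*(p + 3)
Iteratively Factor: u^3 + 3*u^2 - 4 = (u - 1)*(u^2 + 4*u + 4) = (u - 1)*(u + 2)*(u + 2)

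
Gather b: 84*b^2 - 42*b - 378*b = 84*b^2 - 420*b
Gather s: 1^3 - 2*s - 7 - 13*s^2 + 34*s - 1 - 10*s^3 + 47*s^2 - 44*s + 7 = -10*s^3 + 34*s^2 - 12*s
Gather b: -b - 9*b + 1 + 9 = 10 - 10*b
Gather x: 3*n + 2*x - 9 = 3*n + 2*x - 9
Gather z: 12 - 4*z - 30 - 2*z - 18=-6*z - 36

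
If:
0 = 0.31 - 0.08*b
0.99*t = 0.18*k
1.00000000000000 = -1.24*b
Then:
No Solution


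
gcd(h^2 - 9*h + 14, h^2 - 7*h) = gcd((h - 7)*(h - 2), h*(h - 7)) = h - 7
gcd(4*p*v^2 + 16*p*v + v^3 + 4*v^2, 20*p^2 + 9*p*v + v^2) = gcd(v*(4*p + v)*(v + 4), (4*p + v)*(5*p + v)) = 4*p + v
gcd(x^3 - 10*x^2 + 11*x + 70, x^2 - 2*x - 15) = x - 5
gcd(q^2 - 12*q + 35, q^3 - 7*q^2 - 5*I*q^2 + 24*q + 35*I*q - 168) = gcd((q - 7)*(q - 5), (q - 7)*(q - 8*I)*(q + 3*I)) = q - 7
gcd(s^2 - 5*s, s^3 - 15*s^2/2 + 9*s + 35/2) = s - 5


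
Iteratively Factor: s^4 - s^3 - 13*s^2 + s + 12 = (s + 3)*(s^3 - 4*s^2 - s + 4) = (s + 1)*(s + 3)*(s^2 - 5*s + 4) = (s - 4)*(s + 1)*(s + 3)*(s - 1)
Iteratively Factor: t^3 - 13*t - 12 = (t - 4)*(t^2 + 4*t + 3) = (t - 4)*(t + 3)*(t + 1)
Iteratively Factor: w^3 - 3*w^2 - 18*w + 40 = (w + 4)*(w^2 - 7*w + 10) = (w - 2)*(w + 4)*(w - 5)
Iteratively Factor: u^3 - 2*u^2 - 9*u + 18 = (u - 2)*(u^2 - 9) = (u - 3)*(u - 2)*(u + 3)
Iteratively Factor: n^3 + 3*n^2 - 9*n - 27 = (n + 3)*(n^2 - 9) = (n - 3)*(n + 3)*(n + 3)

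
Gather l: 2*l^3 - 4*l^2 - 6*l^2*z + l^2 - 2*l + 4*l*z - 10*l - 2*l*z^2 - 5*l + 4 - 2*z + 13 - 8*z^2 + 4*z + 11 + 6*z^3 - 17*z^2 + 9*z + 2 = 2*l^3 + l^2*(-6*z - 3) + l*(-2*z^2 + 4*z - 17) + 6*z^3 - 25*z^2 + 11*z + 30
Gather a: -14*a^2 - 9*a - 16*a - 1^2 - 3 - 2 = -14*a^2 - 25*a - 6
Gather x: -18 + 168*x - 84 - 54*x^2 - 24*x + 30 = -54*x^2 + 144*x - 72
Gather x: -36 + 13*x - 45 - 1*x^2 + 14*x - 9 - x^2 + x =-2*x^2 + 28*x - 90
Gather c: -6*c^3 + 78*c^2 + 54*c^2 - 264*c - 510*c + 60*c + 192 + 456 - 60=-6*c^3 + 132*c^2 - 714*c + 588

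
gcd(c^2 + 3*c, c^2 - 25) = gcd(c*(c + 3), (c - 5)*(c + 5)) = 1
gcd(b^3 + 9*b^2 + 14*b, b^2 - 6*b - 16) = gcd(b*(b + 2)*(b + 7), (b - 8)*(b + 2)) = b + 2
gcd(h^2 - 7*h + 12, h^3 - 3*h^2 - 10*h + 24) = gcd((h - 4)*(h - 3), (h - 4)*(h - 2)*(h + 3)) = h - 4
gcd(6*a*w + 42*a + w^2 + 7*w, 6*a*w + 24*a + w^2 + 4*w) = 6*a + w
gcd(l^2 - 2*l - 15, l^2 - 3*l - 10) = l - 5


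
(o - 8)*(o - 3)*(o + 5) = o^3 - 6*o^2 - 31*o + 120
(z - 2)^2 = z^2 - 4*z + 4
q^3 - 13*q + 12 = (q - 3)*(q - 1)*(q + 4)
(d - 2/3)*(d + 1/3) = d^2 - d/3 - 2/9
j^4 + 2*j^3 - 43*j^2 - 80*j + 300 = (j - 6)*(j - 2)*(j + 5)^2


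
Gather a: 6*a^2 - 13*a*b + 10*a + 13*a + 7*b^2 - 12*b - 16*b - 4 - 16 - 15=6*a^2 + a*(23 - 13*b) + 7*b^2 - 28*b - 35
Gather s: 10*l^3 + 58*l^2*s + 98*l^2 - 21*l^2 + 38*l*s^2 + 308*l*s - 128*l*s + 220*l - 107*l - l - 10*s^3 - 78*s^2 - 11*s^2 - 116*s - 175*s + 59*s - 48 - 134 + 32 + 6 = 10*l^3 + 77*l^2 + 112*l - 10*s^3 + s^2*(38*l - 89) + s*(58*l^2 + 180*l - 232) - 144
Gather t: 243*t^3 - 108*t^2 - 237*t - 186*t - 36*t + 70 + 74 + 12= 243*t^3 - 108*t^2 - 459*t + 156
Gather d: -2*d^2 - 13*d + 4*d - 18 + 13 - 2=-2*d^2 - 9*d - 7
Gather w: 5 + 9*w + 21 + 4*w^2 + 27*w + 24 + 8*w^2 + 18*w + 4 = 12*w^2 + 54*w + 54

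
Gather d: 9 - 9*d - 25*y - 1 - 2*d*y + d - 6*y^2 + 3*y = d*(-2*y - 8) - 6*y^2 - 22*y + 8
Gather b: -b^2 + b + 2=-b^2 + b + 2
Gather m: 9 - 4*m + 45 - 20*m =54 - 24*m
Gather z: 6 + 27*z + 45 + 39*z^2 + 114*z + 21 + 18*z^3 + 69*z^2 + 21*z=18*z^3 + 108*z^2 + 162*z + 72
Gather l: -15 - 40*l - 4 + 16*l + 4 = -24*l - 15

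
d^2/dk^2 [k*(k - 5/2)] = 2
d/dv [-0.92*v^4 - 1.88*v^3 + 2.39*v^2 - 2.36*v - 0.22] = -3.68*v^3 - 5.64*v^2 + 4.78*v - 2.36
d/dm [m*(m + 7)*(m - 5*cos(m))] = m*(m + 7)*(5*sin(m) + 1) + m*(m - 5*cos(m)) + (m + 7)*(m - 5*cos(m))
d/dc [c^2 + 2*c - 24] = 2*c + 2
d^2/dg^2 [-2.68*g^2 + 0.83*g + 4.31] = -5.36000000000000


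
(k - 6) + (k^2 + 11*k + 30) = k^2 + 12*k + 24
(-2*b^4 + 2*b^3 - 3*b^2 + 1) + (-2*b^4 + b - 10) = -4*b^4 + 2*b^3 - 3*b^2 + b - 9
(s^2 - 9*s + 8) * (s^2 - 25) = s^4 - 9*s^3 - 17*s^2 + 225*s - 200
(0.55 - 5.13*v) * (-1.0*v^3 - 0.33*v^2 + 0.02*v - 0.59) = 5.13*v^4 + 1.1429*v^3 - 0.2841*v^2 + 3.0377*v - 0.3245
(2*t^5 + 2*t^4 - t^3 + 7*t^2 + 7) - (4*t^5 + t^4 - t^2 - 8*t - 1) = -2*t^5 + t^4 - t^3 + 8*t^2 + 8*t + 8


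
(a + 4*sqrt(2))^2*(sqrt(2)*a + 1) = sqrt(2)*a^3 + 17*a^2 + 40*sqrt(2)*a + 32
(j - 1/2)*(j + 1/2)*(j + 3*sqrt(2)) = j^3 + 3*sqrt(2)*j^2 - j/4 - 3*sqrt(2)/4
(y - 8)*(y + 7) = y^2 - y - 56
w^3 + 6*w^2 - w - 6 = (w - 1)*(w + 1)*(w + 6)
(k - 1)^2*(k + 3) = k^3 + k^2 - 5*k + 3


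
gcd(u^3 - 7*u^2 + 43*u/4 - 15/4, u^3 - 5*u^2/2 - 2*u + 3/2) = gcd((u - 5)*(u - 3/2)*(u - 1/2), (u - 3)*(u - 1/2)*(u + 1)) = u - 1/2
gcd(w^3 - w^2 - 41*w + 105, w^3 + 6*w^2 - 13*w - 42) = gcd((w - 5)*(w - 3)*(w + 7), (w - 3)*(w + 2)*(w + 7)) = w^2 + 4*w - 21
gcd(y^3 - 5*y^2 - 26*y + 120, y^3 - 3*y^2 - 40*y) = y + 5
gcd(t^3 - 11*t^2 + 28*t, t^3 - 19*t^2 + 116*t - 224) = t^2 - 11*t + 28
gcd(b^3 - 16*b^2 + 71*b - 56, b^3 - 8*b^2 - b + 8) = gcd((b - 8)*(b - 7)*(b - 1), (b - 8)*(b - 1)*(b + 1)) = b^2 - 9*b + 8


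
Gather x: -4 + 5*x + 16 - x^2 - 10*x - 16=-x^2 - 5*x - 4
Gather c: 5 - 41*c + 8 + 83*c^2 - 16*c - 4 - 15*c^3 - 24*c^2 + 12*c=-15*c^3 + 59*c^2 - 45*c + 9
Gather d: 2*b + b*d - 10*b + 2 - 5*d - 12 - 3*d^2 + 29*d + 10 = -8*b - 3*d^2 + d*(b + 24)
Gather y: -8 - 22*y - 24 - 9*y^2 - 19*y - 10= -9*y^2 - 41*y - 42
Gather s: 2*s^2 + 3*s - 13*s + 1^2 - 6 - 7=2*s^2 - 10*s - 12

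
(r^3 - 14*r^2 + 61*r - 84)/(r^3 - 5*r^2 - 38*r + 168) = (r - 3)/(r + 6)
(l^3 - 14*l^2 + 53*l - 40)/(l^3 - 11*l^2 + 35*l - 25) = (l - 8)/(l - 5)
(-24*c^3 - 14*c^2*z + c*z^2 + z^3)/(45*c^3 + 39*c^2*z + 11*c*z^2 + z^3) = (-8*c^2 - 2*c*z + z^2)/(15*c^2 + 8*c*z + z^2)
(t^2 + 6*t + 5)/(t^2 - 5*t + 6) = (t^2 + 6*t + 5)/(t^2 - 5*t + 6)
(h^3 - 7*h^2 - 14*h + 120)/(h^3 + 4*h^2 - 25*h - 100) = (h - 6)/(h + 5)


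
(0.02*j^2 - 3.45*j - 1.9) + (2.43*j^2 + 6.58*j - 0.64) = 2.45*j^2 + 3.13*j - 2.54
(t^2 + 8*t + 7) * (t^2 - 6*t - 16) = t^4 + 2*t^3 - 57*t^2 - 170*t - 112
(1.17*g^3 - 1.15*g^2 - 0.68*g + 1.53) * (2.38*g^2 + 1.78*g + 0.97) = 2.7846*g^5 - 0.6544*g^4 - 2.5305*g^3 + 1.3155*g^2 + 2.0638*g + 1.4841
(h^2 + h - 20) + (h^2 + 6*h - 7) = 2*h^2 + 7*h - 27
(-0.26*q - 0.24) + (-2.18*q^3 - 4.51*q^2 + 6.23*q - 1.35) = -2.18*q^3 - 4.51*q^2 + 5.97*q - 1.59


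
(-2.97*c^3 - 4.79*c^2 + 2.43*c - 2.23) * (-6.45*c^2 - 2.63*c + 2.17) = 19.1565*c^5 + 38.7066*c^4 - 9.5207*c^3 - 2.4017*c^2 + 11.138*c - 4.8391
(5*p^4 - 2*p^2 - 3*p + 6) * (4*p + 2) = 20*p^5 + 10*p^4 - 8*p^3 - 16*p^2 + 18*p + 12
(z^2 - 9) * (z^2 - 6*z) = z^4 - 6*z^3 - 9*z^2 + 54*z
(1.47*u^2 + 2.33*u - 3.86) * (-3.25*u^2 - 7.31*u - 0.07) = -4.7775*u^4 - 18.3182*u^3 - 4.5902*u^2 + 28.0535*u + 0.2702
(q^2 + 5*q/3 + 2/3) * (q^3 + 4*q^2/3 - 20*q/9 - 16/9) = q^5 + 3*q^4 + 2*q^3/3 - 124*q^2/27 - 40*q/9 - 32/27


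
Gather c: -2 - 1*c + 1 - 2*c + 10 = 9 - 3*c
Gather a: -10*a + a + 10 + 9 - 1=18 - 9*a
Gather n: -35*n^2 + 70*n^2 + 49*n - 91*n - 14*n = 35*n^2 - 56*n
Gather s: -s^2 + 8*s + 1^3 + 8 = -s^2 + 8*s + 9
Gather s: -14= -14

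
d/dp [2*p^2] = 4*p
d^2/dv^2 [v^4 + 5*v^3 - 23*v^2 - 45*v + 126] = 12*v^2 + 30*v - 46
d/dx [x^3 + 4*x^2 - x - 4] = 3*x^2 + 8*x - 1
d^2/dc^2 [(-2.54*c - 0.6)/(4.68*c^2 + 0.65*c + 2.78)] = (-(2.54*c + 0.6)*(9.36*c + 0.65)*(18.72*c + 1.3) + (71.3232*c + 8.918)*(4.68*c^2 + 0.65*c + 2.78))/(4.68*c^2 + 0.65*c + 2.78)^3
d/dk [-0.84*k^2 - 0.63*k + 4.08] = -1.68*k - 0.63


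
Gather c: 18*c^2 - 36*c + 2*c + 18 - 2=18*c^2 - 34*c + 16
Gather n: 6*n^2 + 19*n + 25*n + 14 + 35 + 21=6*n^2 + 44*n + 70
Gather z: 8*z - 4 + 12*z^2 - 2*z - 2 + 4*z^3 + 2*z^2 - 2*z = 4*z^3 + 14*z^2 + 4*z - 6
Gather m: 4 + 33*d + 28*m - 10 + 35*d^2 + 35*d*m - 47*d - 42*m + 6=35*d^2 - 14*d + m*(35*d - 14)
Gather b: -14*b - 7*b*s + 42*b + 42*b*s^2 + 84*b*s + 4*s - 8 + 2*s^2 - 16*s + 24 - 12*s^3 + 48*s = b*(42*s^2 + 77*s + 28) - 12*s^3 + 2*s^2 + 36*s + 16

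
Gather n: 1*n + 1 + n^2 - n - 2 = n^2 - 1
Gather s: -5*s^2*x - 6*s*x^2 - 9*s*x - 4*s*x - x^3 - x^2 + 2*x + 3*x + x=-5*s^2*x + s*(-6*x^2 - 13*x) - x^3 - x^2 + 6*x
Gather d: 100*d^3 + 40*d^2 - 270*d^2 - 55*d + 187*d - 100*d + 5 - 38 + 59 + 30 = 100*d^3 - 230*d^2 + 32*d + 56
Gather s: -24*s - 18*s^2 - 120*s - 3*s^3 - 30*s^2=-3*s^3 - 48*s^2 - 144*s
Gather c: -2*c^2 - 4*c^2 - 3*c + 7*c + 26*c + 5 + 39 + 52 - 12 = -6*c^2 + 30*c + 84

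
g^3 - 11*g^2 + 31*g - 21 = (g - 7)*(g - 3)*(g - 1)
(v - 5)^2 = v^2 - 10*v + 25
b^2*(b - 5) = b^3 - 5*b^2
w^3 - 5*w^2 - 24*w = w*(w - 8)*(w + 3)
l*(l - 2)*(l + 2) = l^3 - 4*l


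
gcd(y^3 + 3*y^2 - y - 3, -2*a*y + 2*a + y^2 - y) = y - 1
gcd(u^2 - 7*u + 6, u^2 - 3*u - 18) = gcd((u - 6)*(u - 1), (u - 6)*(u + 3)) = u - 6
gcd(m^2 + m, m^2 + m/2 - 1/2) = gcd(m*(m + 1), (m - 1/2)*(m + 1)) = m + 1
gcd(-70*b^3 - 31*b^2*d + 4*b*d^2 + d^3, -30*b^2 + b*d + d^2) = 5*b - d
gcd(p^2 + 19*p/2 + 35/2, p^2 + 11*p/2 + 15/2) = p + 5/2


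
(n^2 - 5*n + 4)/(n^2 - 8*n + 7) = (n - 4)/(n - 7)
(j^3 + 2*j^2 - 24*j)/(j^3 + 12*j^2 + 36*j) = (j - 4)/(j + 6)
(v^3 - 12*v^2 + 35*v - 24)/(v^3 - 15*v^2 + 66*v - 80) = (v^2 - 4*v + 3)/(v^2 - 7*v + 10)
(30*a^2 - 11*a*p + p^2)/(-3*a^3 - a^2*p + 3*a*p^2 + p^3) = (-30*a^2 + 11*a*p - p^2)/(3*a^3 + a^2*p - 3*a*p^2 - p^3)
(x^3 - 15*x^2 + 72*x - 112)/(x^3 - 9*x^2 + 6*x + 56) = (x - 4)/(x + 2)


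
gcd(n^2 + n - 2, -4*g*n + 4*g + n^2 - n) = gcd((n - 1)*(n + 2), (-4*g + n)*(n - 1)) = n - 1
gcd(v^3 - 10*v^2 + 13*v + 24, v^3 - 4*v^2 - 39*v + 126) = v - 3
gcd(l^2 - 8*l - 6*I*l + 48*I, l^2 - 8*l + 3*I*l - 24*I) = l - 8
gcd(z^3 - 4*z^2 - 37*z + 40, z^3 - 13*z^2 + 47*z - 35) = z - 1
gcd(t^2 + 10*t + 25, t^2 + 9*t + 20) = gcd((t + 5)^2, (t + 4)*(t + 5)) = t + 5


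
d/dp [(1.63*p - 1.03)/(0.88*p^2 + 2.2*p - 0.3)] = (-1.4344*p^2 + 1.8128*p + 1.777)/(0.7744*p^4 + 3.872*p^3 + 4.312*p^2 - 1.32*p + 0.09)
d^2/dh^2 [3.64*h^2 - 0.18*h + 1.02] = 7.28000000000000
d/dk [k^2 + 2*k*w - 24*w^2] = 2*k + 2*w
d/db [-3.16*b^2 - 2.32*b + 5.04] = -6.32*b - 2.32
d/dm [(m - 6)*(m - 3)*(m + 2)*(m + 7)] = 4*m^3 - 98*m + 36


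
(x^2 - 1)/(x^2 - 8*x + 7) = (x + 1)/(x - 7)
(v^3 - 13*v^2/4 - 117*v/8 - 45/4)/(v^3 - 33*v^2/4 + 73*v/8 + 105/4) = (2*v + 3)/(2*v - 7)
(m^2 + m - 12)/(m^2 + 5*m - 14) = (m^2 + m - 12)/(m^2 + 5*m - 14)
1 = 1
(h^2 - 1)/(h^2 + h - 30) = (h^2 - 1)/(h^2 + h - 30)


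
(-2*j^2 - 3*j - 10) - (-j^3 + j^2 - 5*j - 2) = j^3 - 3*j^2 + 2*j - 8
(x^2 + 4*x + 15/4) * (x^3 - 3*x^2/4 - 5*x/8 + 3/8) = x^5 + 13*x^4/4 + x^3/8 - 79*x^2/16 - 27*x/32 + 45/32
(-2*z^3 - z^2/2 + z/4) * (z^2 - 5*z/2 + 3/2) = -2*z^5 + 9*z^4/2 - 3*z^3/2 - 11*z^2/8 + 3*z/8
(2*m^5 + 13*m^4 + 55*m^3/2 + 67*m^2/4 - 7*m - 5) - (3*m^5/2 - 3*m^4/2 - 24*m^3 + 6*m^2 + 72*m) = m^5/2 + 29*m^4/2 + 103*m^3/2 + 43*m^2/4 - 79*m - 5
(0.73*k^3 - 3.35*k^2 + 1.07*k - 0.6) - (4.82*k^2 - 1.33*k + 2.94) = 0.73*k^3 - 8.17*k^2 + 2.4*k - 3.54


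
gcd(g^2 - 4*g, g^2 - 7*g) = g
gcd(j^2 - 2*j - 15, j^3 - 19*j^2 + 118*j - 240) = j - 5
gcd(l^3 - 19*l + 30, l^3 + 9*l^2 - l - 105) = l^2 + 2*l - 15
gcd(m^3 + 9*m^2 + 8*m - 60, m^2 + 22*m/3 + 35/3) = m + 5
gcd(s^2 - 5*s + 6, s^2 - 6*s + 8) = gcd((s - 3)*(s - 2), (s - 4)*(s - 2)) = s - 2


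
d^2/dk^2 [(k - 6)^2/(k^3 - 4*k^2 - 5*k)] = 2*(k^6 - 36*k^5 + 375*k^4 - 1424*k^3 + 1188*k^2 + 2160*k + 900)/(k^3*(k^6 - 12*k^5 + 33*k^4 + 56*k^3 - 165*k^2 - 300*k - 125))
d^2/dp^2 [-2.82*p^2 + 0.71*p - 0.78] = -5.64000000000000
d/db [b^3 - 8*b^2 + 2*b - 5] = 3*b^2 - 16*b + 2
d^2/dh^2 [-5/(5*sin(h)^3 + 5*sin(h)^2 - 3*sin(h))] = 5*(225*sin(h)^3 + 275*sin(h)^2 - 230*sin(h) - 445 - 51/sin(h) + 90/sin(h)^2 - 18/sin(h)^3)/(5*sin(h)^2 + 5*sin(h) - 3)^3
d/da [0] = 0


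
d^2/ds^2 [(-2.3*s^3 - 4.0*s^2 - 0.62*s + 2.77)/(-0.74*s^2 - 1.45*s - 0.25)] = (-7.105427357601e-15*s^4 + 0.915523999999991*s^3 - 8.538612*s^2 - 17.65896*s - 10.57245)/(0.405224*s^6 + 2.38206*s^5 + 5.07825*s^4 + 4.658125*s^3 + 1.715625*s^2 + 0.271875*s + 0.015625)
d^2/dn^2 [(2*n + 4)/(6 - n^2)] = 4*(-4*n^2*(n + 2) + (3*n + 2)*(n^2 - 6))/(n^2 - 6)^3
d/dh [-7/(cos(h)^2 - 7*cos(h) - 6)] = 7*(7 - 2*cos(h))*sin(h)/(sin(h)^2 + 7*cos(h) + 5)^2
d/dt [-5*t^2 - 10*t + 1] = -10*t - 10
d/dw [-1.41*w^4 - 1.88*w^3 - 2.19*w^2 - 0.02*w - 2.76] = -5.64*w^3 - 5.64*w^2 - 4.38*w - 0.02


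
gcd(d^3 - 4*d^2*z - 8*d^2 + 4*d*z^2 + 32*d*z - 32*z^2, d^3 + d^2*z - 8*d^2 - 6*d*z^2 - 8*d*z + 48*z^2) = -d^2 + 2*d*z + 8*d - 16*z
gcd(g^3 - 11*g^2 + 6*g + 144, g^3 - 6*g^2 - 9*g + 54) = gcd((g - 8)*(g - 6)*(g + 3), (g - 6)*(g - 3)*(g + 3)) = g^2 - 3*g - 18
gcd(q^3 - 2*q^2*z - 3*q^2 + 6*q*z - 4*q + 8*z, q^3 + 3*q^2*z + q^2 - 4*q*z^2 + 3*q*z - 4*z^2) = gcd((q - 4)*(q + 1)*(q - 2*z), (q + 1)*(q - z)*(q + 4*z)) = q + 1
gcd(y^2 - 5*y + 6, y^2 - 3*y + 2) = y - 2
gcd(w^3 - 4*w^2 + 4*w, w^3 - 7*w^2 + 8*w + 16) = 1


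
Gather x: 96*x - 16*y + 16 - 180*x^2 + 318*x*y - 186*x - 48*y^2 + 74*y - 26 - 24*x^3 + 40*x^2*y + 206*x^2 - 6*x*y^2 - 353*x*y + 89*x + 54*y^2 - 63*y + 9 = -24*x^3 + x^2*(40*y + 26) + x*(-6*y^2 - 35*y - 1) + 6*y^2 - 5*y - 1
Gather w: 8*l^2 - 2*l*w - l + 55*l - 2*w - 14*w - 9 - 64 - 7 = 8*l^2 + 54*l + w*(-2*l - 16) - 80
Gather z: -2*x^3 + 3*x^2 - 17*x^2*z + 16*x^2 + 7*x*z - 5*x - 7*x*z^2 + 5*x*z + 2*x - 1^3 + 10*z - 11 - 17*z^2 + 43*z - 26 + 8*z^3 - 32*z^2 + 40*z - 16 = -2*x^3 + 19*x^2 - 3*x + 8*z^3 + z^2*(-7*x - 49) + z*(-17*x^2 + 12*x + 93) - 54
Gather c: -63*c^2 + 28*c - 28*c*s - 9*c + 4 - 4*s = -63*c^2 + c*(19 - 28*s) - 4*s + 4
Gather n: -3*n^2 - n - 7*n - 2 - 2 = -3*n^2 - 8*n - 4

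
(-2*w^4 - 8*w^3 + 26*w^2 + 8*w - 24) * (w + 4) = -2*w^5 - 16*w^4 - 6*w^3 + 112*w^2 + 8*w - 96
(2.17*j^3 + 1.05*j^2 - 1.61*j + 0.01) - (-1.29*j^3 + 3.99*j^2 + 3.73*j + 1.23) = 3.46*j^3 - 2.94*j^2 - 5.34*j - 1.22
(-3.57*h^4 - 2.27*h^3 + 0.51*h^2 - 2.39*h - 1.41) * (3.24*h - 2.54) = -11.5668*h^5 + 1.713*h^4 + 7.4182*h^3 - 9.039*h^2 + 1.5022*h + 3.5814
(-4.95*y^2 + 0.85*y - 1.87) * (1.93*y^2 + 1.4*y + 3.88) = -9.5535*y^4 - 5.2895*y^3 - 21.6251*y^2 + 0.68*y - 7.2556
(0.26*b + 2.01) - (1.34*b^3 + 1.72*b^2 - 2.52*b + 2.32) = -1.34*b^3 - 1.72*b^2 + 2.78*b - 0.31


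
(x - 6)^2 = x^2 - 12*x + 36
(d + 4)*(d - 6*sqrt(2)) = d^2 - 6*sqrt(2)*d + 4*d - 24*sqrt(2)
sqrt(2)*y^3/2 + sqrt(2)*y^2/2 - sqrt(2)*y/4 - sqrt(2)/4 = (y + 1)*(y - sqrt(2)/2)*(sqrt(2)*y/2 + 1/2)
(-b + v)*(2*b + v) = -2*b^2 + b*v + v^2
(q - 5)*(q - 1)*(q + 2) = q^3 - 4*q^2 - 7*q + 10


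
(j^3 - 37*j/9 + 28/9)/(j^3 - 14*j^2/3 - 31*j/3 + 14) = (j - 4/3)/(j - 6)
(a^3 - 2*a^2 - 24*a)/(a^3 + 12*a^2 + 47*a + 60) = a*(a - 6)/(a^2 + 8*a + 15)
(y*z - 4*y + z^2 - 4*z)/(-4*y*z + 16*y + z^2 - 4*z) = (-y - z)/(4*y - z)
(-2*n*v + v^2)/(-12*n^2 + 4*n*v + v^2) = v/(6*n + v)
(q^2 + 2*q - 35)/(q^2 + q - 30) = (q + 7)/(q + 6)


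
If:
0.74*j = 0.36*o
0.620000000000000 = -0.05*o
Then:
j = -6.03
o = -12.40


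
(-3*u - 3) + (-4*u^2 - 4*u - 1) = -4*u^2 - 7*u - 4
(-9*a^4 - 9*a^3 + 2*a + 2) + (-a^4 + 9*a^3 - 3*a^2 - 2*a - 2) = -10*a^4 - 3*a^2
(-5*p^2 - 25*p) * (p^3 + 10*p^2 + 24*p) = -5*p^5 - 75*p^4 - 370*p^3 - 600*p^2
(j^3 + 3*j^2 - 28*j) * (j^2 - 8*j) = j^5 - 5*j^4 - 52*j^3 + 224*j^2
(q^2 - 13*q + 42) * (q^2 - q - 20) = q^4 - 14*q^3 + 35*q^2 + 218*q - 840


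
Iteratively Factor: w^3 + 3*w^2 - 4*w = (w)*(w^2 + 3*w - 4) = w*(w + 4)*(w - 1)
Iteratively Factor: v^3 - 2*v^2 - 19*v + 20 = (v + 4)*(v^2 - 6*v + 5) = (v - 1)*(v + 4)*(v - 5)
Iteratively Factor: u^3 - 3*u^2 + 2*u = (u - 2)*(u^2 - u) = (u - 2)*(u - 1)*(u)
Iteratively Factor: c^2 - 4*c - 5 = (c - 5)*(c + 1)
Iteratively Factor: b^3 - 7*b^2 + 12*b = (b - 3)*(b^2 - 4*b) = (b - 4)*(b - 3)*(b)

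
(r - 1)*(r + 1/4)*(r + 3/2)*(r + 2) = r^4 + 11*r^3/4 + r^2/8 - 25*r/8 - 3/4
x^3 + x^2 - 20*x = x*(x - 4)*(x + 5)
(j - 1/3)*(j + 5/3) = j^2 + 4*j/3 - 5/9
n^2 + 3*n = n*(n + 3)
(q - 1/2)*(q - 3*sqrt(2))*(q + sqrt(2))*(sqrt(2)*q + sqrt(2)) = sqrt(2)*q^4 - 4*q^3 + sqrt(2)*q^3/2 - 13*sqrt(2)*q^2/2 - 2*q^2 - 3*sqrt(2)*q + 2*q + 3*sqrt(2)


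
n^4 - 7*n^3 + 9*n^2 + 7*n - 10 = (n - 5)*(n - 2)*(n - 1)*(n + 1)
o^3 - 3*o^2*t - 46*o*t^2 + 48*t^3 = (o - 8*t)*(o - t)*(o + 6*t)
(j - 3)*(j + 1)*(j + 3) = j^3 + j^2 - 9*j - 9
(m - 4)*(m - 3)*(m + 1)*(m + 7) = m^4 + m^3 - 37*m^2 + 47*m + 84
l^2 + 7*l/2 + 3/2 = (l + 1/2)*(l + 3)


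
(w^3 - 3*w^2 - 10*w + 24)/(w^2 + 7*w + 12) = (w^2 - 6*w + 8)/(w + 4)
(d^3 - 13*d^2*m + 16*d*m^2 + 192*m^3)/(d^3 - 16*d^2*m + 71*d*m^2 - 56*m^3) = (d^2 - 5*d*m - 24*m^2)/(d^2 - 8*d*m + 7*m^2)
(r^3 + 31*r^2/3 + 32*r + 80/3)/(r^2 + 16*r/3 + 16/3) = r + 5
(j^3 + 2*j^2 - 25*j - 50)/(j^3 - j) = (j^3 + 2*j^2 - 25*j - 50)/(j^3 - j)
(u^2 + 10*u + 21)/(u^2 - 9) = (u + 7)/(u - 3)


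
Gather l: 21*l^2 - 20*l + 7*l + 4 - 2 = 21*l^2 - 13*l + 2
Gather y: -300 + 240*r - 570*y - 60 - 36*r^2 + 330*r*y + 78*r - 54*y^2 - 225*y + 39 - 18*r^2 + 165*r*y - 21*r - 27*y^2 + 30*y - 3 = -54*r^2 + 297*r - 81*y^2 + y*(495*r - 765) - 324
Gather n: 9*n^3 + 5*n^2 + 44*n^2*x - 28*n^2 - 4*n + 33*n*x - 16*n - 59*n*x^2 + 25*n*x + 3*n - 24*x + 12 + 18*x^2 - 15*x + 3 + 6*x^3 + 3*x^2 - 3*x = 9*n^3 + n^2*(44*x - 23) + n*(-59*x^2 + 58*x - 17) + 6*x^3 + 21*x^2 - 42*x + 15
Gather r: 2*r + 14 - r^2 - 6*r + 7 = -r^2 - 4*r + 21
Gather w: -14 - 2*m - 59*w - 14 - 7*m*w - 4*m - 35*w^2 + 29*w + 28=-6*m - 35*w^2 + w*(-7*m - 30)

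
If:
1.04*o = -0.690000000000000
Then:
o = -0.66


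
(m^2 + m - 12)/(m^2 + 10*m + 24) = (m - 3)/(m + 6)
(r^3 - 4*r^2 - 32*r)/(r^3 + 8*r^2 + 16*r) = (r - 8)/(r + 4)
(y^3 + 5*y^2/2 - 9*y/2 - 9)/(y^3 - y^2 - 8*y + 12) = (y + 3/2)/(y - 2)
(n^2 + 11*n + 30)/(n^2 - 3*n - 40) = (n + 6)/(n - 8)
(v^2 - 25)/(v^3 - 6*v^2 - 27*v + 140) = (v - 5)/(v^2 - 11*v + 28)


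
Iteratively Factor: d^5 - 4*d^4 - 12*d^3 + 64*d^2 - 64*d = (d - 2)*(d^4 - 2*d^3 - 16*d^2 + 32*d) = (d - 4)*(d - 2)*(d^3 + 2*d^2 - 8*d) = d*(d - 4)*(d - 2)*(d^2 + 2*d - 8) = d*(d - 4)*(d - 2)^2*(d + 4)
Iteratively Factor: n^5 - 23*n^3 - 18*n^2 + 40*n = (n + 4)*(n^4 - 4*n^3 - 7*n^2 + 10*n) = (n + 2)*(n + 4)*(n^3 - 6*n^2 + 5*n) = n*(n + 2)*(n + 4)*(n^2 - 6*n + 5) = n*(n - 1)*(n + 2)*(n + 4)*(n - 5)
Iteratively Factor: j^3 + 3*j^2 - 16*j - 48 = (j - 4)*(j^2 + 7*j + 12) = (j - 4)*(j + 4)*(j + 3)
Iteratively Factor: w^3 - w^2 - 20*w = (w - 5)*(w^2 + 4*w) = w*(w - 5)*(w + 4)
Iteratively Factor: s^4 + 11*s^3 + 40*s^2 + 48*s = (s + 4)*(s^3 + 7*s^2 + 12*s) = (s + 3)*(s + 4)*(s^2 + 4*s) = (s + 3)*(s + 4)^2*(s)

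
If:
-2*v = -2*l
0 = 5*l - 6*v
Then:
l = 0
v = 0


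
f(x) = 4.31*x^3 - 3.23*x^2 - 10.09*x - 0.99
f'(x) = 12.93*x^2 - 6.46*x - 10.09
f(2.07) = 2.51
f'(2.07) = 31.94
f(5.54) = 576.81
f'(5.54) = 350.96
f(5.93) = 724.35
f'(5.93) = 406.28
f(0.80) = -8.92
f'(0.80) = -6.98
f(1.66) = -6.92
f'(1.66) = 14.82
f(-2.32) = -48.79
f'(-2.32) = 74.49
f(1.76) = -5.26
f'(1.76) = 18.59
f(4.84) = 363.18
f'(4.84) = 261.54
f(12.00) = 6860.49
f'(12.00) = 1774.31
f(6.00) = 753.15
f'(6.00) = 416.63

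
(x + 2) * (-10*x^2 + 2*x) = -10*x^3 - 18*x^2 + 4*x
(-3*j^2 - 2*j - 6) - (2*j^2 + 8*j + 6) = -5*j^2 - 10*j - 12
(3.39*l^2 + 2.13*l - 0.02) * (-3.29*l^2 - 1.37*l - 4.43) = -11.1531*l^4 - 11.652*l^3 - 17.87*l^2 - 9.4085*l + 0.0886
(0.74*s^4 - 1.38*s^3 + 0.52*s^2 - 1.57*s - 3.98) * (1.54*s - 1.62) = 1.1396*s^5 - 3.324*s^4 + 3.0364*s^3 - 3.2602*s^2 - 3.5858*s + 6.4476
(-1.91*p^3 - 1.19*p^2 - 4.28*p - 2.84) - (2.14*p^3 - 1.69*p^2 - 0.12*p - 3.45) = -4.05*p^3 + 0.5*p^2 - 4.16*p + 0.61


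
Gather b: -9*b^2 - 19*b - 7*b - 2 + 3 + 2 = -9*b^2 - 26*b + 3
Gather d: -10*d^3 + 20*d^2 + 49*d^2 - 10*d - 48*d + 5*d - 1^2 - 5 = -10*d^3 + 69*d^2 - 53*d - 6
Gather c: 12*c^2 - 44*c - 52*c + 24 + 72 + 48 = 12*c^2 - 96*c + 144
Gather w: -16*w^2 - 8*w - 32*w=-16*w^2 - 40*w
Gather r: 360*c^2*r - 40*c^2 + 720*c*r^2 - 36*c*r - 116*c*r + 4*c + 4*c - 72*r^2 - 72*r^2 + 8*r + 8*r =-40*c^2 + 8*c + r^2*(720*c - 144) + r*(360*c^2 - 152*c + 16)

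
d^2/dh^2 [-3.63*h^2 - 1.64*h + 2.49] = -7.26000000000000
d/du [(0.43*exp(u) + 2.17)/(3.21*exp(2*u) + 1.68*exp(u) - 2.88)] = (-(0.43*exp(u) + 2.17)*(6.42*exp(u) + 1.68) + 1.3803*exp(2*u) + 0.7224*exp(u) - 1.2384)*exp(u)/(3.21*exp(2*u) + 1.68*exp(u) - 2.88)^2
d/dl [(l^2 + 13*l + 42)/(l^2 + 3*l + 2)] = 10*(-l^2 - 8*l - 10)/(l^4 + 6*l^3 + 13*l^2 + 12*l + 4)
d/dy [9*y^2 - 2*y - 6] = 18*y - 2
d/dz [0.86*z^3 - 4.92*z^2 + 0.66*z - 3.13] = 2.58*z^2 - 9.84*z + 0.66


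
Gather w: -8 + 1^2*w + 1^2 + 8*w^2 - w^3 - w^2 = -w^3 + 7*w^2 + w - 7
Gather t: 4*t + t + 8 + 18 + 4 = 5*t + 30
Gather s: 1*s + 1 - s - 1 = 0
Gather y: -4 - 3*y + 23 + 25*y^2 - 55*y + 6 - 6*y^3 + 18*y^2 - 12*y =-6*y^3 + 43*y^2 - 70*y + 25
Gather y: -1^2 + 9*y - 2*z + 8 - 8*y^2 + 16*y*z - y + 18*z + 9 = -8*y^2 + y*(16*z + 8) + 16*z + 16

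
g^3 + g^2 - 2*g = g*(g - 1)*(g + 2)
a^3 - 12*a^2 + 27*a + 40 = (a - 8)*(a - 5)*(a + 1)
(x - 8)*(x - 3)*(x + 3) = x^3 - 8*x^2 - 9*x + 72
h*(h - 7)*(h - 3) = h^3 - 10*h^2 + 21*h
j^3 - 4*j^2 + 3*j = j*(j - 3)*(j - 1)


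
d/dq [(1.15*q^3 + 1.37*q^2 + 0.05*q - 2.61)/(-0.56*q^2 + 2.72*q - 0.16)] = (-0.644*q^4 + 6.256*q^3 + 3.2024*q^2 - 3.3616*q + 7.0912)/(0.3136*q^4 - 3.0464*q^3 + 7.5776*q^2 - 0.8704*q + 0.0256)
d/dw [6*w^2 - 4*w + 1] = 12*w - 4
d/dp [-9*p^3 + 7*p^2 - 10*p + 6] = -27*p^2 + 14*p - 10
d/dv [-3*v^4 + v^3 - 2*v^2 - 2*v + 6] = -12*v^3 + 3*v^2 - 4*v - 2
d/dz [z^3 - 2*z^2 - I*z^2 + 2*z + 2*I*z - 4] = 3*z^2 - 4*z - 2*I*z + 2 + 2*I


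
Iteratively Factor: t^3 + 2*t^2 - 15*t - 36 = (t + 3)*(t^2 - t - 12) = (t - 4)*(t + 3)*(t + 3)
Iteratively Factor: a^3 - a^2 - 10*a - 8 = (a + 1)*(a^2 - 2*a - 8) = (a - 4)*(a + 1)*(a + 2)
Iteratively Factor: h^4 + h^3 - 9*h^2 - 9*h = (h + 1)*(h^3 - 9*h) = (h + 1)*(h + 3)*(h^2 - 3*h) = h*(h + 1)*(h + 3)*(h - 3)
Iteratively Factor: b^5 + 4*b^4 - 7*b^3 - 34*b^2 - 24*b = (b)*(b^4 + 4*b^3 - 7*b^2 - 34*b - 24) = b*(b + 1)*(b^3 + 3*b^2 - 10*b - 24) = b*(b + 1)*(b + 4)*(b^2 - b - 6) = b*(b + 1)*(b + 2)*(b + 4)*(b - 3)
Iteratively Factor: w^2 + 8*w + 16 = (w + 4)*(w + 4)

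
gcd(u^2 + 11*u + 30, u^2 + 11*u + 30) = u^2 + 11*u + 30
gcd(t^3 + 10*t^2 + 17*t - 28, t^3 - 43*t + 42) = t^2 + 6*t - 7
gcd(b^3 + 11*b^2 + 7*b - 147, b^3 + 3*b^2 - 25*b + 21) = b^2 + 4*b - 21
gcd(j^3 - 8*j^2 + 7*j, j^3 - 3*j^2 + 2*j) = j^2 - j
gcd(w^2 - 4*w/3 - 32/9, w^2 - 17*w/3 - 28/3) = w + 4/3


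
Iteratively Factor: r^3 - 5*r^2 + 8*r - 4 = (r - 2)*(r^2 - 3*r + 2) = (r - 2)*(r - 1)*(r - 2)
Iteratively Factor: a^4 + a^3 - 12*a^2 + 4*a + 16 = (a + 4)*(a^3 - 3*a^2 + 4) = (a + 1)*(a + 4)*(a^2 - 4*a + 4) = (a - 2)*(a + 1)*(a + 4)*(a - 2)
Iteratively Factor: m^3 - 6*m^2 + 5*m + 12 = (m + 1)*(m^2 - 7*m + 12) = (m - 4)*(m + 1)*(m - 3)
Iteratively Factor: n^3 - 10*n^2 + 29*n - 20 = (n - 4)*(n^2 - 6*n + 5) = (n - 5)*(n - 4)*(n - 1)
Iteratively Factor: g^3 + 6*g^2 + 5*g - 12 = (g + 4)*(g^2 + 2*g - 3) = (g + 3)*(g + 4)*(g - 1)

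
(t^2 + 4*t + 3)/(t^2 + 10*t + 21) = (t + 1)/(t + 7)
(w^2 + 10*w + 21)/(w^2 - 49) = (w + 3)/(w - 7)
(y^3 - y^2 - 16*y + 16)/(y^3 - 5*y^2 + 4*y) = (y + 4)/y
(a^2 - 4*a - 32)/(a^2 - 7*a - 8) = (a + 4)/(a + 1)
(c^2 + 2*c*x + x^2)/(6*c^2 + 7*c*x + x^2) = (c + x)/(6*c + x)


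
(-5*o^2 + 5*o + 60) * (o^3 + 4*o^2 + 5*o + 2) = -5*o^5 - 15*o^4 + 55*o^3 + 255*o^2 + 310*o + 120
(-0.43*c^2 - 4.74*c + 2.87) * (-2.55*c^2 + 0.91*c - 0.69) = 1.0965*c^4 + 11.6957*c^3 - 11.3352*c^2 + 5.8823*c - 1.9803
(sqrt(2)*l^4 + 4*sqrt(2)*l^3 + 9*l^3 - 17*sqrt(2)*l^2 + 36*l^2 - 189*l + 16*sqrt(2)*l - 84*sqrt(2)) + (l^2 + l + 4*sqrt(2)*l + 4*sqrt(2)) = sqrt(2)*l^4 + 4*sqrt(2)*l^3 + 9*l^3 - 17*sqrt(2)*l^2 + 37*l^2 - 188*l + 20*sqrt(2)*l - 80*sqrt(2)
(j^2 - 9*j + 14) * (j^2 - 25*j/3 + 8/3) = j^4 - 52*j^3/3 + 275*j^2/3 - 422*j/3 + 112/3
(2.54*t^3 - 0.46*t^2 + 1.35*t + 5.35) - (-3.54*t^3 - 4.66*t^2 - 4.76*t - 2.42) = 6.08*t^3 + 4.2*t^2 + 6.11*t + 7.77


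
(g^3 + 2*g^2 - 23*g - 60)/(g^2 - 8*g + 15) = (g^2 + 7*g + 12)/(g - 3)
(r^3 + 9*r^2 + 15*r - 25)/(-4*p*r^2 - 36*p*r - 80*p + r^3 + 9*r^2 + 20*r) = (-r^2 - 4*r + 5)/(4*p*r + 16*p - r^2 - 4*r)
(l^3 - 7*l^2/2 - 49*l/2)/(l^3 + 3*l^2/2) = (2*l^2 - 7*l - 49)/(l*(2*l + 3))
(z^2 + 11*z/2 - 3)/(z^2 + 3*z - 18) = (z - 1/2)/(z - 3)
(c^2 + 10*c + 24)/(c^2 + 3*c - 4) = (c + 6)/(c - 1)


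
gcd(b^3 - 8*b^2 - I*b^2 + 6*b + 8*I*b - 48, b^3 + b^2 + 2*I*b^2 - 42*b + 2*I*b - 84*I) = b + 2*I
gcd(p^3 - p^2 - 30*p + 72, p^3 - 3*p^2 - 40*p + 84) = p + 6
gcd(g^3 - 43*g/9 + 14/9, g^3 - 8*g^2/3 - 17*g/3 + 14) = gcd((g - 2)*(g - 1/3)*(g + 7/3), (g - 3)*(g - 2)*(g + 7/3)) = g^2 + g/3 - 14/3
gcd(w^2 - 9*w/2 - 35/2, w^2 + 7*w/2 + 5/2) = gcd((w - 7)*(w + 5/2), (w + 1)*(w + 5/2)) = w + 5/2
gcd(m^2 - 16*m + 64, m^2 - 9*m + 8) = m - 8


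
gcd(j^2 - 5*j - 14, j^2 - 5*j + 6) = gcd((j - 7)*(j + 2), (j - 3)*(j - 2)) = 1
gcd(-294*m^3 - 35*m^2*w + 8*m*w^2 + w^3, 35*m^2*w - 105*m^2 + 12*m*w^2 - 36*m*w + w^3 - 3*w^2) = 7*m + w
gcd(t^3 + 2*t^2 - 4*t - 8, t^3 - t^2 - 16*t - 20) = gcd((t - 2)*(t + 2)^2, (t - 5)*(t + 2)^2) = t^2 + 4*t + 4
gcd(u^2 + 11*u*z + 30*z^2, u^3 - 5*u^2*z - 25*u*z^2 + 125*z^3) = u + 5*z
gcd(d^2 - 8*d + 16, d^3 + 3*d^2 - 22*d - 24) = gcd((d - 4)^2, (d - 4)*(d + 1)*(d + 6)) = d - 4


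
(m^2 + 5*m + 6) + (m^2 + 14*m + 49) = 2*m^2 + 19*m + 55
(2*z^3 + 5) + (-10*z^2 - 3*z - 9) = 2*z^3 - 10*z^2 - 3*z - 4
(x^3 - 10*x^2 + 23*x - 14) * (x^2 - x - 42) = x^5 - 11*x^4 - 9*x^3 + 383*x^2 - 952*x + 588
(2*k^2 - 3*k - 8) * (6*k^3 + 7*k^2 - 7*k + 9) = 12*k^5 - 4*k^4 - 83*k^3 - 17*k^2 + 29*k - 72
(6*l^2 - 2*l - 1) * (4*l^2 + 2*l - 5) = 24*l^4 + 4*l^3 - 38*l^2 + 8*l + 5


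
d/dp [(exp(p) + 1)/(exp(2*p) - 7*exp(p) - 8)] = -exp(p)/(exp(2*p) - 16*exp(p) + 64)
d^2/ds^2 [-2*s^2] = -4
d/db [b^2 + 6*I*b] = 2*b + 6*I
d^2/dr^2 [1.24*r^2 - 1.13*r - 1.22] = 2.48000000000000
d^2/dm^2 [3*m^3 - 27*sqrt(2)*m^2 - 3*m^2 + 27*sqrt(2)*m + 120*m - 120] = 18*m - 54*sqrt(2) - 6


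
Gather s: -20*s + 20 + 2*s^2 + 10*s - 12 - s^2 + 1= s^2 - 10*s + 9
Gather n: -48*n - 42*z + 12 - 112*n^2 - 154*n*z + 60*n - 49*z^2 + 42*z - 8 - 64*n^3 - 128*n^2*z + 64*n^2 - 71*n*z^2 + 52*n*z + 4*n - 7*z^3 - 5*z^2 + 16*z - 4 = -64*n^3 + n^2*(-128*z - 48) + n*(-71*z^2 - 102*z + 16) - 7*z^3 - 54*z^2 + 16*z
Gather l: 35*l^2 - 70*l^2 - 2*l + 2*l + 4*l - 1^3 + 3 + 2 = -35*l^2 + 4*l + 4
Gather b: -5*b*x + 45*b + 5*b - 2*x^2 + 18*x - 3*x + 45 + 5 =b*(50 - 5*x) - 2*x^2 + 15*x + 50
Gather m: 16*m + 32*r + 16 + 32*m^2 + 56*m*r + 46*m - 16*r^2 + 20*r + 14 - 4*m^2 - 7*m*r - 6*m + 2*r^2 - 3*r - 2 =28*m^2 + m*(49*r + 56) - 14*r^2 + 49*r + 28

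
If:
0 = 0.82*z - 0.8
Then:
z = 0.98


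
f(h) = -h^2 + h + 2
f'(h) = 1 - 2*h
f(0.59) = 2.24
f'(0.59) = -0.18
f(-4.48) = -22.55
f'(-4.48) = 9.96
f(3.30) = -5.59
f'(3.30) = -5.60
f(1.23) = 1.72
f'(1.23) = -1.46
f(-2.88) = -9.17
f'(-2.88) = 6.76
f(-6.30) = -43.99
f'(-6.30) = 13.60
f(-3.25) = -11.81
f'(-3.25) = 7.50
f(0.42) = 2.24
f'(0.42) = 0.16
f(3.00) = -4.00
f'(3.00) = -5.00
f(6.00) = -28.00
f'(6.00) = -11.00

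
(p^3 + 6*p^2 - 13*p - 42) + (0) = p^3 + 6*p^2 - 13*p - 42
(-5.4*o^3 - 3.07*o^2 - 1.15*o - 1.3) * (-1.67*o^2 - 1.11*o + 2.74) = 9.018*o^5 + 11.1209*o^4 - 9.4678*o^3 - 4.9643*o^2 - 1.708*o - 3.562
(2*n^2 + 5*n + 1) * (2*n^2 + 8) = 4*n^4 + 10*n^3 + 18*n^2 + 40*n + 8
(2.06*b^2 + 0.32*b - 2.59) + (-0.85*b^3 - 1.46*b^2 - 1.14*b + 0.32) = -0.85*b^3 + 0.6*b^2 - 0.82*b - 2.27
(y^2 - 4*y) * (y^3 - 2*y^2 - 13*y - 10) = y^5 - 6*y^4 - 5*y^3 + 42*y^2 + 40*y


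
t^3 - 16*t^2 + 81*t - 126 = (t - 7)*(t - 6)*(t - 3)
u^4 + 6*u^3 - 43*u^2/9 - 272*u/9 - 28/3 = (u - 7/3)*(u + 1/3)*(u + 2)*(u + 6)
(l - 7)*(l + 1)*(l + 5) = l^3 - l^2 - 37*l - 35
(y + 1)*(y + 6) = y^2 + 7*y + 6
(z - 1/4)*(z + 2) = z^2 + 7*z/4 - 1/2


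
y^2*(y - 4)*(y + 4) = y^4 - 16*y^2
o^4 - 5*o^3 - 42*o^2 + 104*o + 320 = (o - 8)*(o - 4)*(o + 2)*(o + 5)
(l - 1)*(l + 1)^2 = l^3 + l^2 - l - 1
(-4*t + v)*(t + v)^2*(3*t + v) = -12*t^4 - 25*t^3*v - 13*t^2*v^2 + t*v^3 + v^4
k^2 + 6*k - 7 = (k - 1)*(k + 7)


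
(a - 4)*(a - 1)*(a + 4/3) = a^3 - 11*a^2/3 - 8*a/3 + 16/3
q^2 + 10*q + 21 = (q + 3)*(q + 7)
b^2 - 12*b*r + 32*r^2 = (b - 8*r)*(b - 4*r)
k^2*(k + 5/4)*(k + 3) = k^4 + 17*k^3/4 + 15*k^2/4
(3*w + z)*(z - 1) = 3*w*z - 3*w + z^2 - z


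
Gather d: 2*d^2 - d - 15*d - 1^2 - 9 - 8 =2*d^2 - 16*d - 18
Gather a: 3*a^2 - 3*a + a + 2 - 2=3*a^2 - 2*a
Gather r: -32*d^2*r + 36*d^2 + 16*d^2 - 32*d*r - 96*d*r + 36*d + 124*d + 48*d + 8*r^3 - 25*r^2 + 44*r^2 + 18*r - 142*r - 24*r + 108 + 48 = 52*d^2 + 208*d + 8*r^3 + 19*r^2 + r*(-32*d^2 - 128*d - 148) + 156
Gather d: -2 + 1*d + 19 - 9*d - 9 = 8 - 8*d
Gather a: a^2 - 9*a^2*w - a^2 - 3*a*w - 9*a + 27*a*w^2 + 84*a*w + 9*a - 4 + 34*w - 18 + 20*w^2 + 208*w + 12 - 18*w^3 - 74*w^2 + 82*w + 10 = -9*a^2*w + a*(27*w^2 + 81*w) - 18*w^3 - 54*w^2 + 324*w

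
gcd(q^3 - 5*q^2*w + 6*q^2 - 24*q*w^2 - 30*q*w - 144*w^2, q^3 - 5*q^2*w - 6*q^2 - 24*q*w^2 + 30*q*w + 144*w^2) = q^2 - 5*q*w - 24*w^2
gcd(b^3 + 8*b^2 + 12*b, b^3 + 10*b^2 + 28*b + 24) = b^2 + 8*b + 12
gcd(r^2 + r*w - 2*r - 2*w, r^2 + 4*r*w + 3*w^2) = r + w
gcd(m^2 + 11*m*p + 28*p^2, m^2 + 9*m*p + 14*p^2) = m + 7*p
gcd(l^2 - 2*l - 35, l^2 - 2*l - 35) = l^2 - 2*l - 35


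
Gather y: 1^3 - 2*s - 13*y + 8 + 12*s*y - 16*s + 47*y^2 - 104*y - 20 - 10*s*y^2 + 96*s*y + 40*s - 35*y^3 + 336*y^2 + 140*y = 22*s - 35*y^3 + y^2*(383 - 10*s) + y*(108*s + 23) - 11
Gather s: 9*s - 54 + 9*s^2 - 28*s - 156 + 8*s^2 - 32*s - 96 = 17*s^2 - 51*s - 306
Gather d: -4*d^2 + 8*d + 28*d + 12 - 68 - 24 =-4*d^2 + 36*d - 80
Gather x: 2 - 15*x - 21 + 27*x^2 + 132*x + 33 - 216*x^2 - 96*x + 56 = -189*x^2 + 21*x + 70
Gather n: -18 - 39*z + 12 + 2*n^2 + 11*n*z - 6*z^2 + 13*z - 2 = 2*n^2 + 11*n*z - 6*z^2 - 26*z - 8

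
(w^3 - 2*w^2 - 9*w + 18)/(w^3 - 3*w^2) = (w^2 + w - 6)/w^2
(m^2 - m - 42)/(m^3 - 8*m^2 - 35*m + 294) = 1/(m - 7)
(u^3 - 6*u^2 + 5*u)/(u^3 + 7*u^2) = (u^2 - 6*u + 5)/(u*(u + 7))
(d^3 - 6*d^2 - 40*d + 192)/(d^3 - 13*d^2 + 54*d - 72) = (d^2 - 2*d - 48)/(d^2 - 9*d + 18)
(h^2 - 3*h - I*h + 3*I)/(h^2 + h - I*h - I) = (h - 3)/(h + 1)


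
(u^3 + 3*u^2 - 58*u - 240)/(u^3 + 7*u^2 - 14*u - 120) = (u - 8)/(u - 4)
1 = 1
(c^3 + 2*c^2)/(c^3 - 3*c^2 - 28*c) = c*(c + 2)/(c^2 - 3*c - 28)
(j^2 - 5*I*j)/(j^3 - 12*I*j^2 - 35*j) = 1/(j - 7*I)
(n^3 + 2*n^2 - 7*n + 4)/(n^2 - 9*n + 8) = (n^2 + 3*n - 4)/(n - 8)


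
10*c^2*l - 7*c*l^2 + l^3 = l*(-5*c + l)*(-2*c + l)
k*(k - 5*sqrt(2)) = k^2 - 5*sqrt(2)*k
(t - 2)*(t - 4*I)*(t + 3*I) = t^3 - 2*t^2 - I*t^2 + 12*t + 2*I*t - 24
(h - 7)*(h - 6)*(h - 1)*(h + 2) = h^4 - 12*h^3 + 27*h^2 + 68*h - 84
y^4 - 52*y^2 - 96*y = y*(y - 8)*(y + 2)*(y + 6)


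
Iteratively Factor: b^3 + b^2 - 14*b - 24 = (b + 3)*(b^2 - 2*b - 8) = (b + 2)*(b + 3)*(b - 4)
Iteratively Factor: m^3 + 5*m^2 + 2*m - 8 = (m + 4)*(m^2 + m - 2) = (m - 1)*(m + 4)*(m + 2)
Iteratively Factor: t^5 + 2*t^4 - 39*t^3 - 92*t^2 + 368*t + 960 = (t + 3)*(t^4 - t^3 - 36*t^2 + 16*t + 320) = (t - 5)*(t + 3)*(t^3 + 4*t^2 - 16*t - 64) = (t - 5)*(t - 4)*(t + 3)*(t^2 + 8*t + 16) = (t - 5)*(t - 4)*(t + 3)*(t + 4)*(t + 4)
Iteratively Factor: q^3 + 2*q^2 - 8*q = (q - 2)*(q^2 + 4*q) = (q - 2)*(q + 4)*(q)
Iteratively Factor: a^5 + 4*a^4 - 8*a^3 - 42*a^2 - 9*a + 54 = (a + 3)*(a^4 + a^3 - 11*a^2 - 9*a + 18) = (a + 2)*(a + 3)*(a^3 - a^2 - 9*a + 9) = (a - 1)*(a + 2)*(a + 3)*(a^2 - 9) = (a - 1)*(a + 2)*(a + 3)^2*(a - 3)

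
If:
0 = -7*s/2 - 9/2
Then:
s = -9/7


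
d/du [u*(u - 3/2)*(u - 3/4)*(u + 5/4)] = 4*u^3 - 3*u^2 - 27*u/8 + 45/32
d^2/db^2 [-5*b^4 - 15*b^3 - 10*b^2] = -60*b^2 - 90*b - 20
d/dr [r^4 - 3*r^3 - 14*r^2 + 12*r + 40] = 4*r^3 - 9*r^2 - 28*r + 12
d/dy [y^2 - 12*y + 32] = 2*y - 12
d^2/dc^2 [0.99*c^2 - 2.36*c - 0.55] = 1.98000000000000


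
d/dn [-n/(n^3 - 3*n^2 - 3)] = (-n^3 + 3*n^2*(n - 2) + 3*n^2 + 3)/(-n^3 + 3*n^2 + 3)^2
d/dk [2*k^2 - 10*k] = 4*k - 10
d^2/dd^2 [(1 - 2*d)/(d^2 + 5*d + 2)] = 2*(-(2*d - 1)*(2*d + 5)^2 + 3*(2*d + 3)*(d^2 + 5*d + 2))/(d^2 + 5*d + 2)^3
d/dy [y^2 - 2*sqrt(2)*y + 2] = 2*y - 2*sqrt(2)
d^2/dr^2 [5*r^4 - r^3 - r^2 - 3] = 60*r^2 - 6*r - 2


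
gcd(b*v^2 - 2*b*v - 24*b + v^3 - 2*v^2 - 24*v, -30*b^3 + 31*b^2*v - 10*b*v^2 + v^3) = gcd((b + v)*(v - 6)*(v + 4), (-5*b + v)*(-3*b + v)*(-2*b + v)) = 1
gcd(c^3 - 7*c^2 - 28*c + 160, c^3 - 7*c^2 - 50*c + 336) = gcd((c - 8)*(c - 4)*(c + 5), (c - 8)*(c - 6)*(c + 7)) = c - 8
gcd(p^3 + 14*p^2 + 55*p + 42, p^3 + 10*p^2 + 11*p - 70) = p + 7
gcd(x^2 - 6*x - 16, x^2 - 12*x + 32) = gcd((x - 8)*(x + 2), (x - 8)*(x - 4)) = x - 8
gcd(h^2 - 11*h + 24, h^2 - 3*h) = h - 3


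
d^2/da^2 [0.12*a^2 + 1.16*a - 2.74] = 0.240000000000000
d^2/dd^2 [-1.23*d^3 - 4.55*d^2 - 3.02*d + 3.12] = -7.38*d - 9.1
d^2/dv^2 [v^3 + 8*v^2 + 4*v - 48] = 6*v + 16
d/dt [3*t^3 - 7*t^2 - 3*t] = 9*t^2 - 14*t - 3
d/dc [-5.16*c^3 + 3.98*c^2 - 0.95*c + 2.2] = -15.48*c^2 + 7.96*c - 0.95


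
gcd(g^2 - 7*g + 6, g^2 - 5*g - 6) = g - 6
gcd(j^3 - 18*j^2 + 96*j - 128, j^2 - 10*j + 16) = j^2 - 10*j + 16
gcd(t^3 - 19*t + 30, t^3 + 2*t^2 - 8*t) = t - 2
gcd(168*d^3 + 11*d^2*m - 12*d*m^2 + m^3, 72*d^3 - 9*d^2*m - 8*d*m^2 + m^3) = 24*d^2 + 5*d*m - m^2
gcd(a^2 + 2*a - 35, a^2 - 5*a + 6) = 1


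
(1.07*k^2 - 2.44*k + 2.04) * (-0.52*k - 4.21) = -0.5564*k^3 - 3.2359*k^2 + 9.2116*k - 8.5884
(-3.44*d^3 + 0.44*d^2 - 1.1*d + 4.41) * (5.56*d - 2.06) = -19.1264*d^4 + 9.5328*d^3 - 7.0224*d^2 + 26.7856*d - 9.0846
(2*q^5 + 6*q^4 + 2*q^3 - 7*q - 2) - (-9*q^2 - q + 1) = 2*q^5 + 6*q^4 + 2*q^3 + 9*q^2 - 6*q - 3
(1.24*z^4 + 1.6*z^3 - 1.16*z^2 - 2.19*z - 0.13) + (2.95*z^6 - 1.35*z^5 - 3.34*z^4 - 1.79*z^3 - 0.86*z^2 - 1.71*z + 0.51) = 2.95*z^6 - 1.35*z^5 - 2.1*z^4 - 0.19*z^3 - 2.02*z^2 - 3.9*z + 0.38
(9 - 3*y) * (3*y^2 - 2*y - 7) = -9*y^3 + 33*y^2 + 3*y - 63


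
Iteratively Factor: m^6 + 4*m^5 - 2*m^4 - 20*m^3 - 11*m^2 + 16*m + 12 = (m + 1)*(m^5 + 3*m^4 - 5*m^3 - 15*m^2 + 4*m + 12) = (m + 1)*(m + 3)*(m^4 - 5*m^2 + 4) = (m - 1)*(m + 1)*(m + 3)*(m^3 + m^2 - 4*m - 4) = (m - 1)*(m + 1)*(m + 2)*(m + 3)*(m^2 - m - 2) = (m - 1)*(m + 1)^2*(m + 2)*(m + 3)*(m - 2)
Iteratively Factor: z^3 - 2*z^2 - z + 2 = (z - 2)*(z^2 - 1) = (z - 2)*(z + 1)*(z - 1)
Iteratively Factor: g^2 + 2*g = (g + 2)*(g)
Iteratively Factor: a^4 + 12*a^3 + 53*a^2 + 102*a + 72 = (a + 4)*(a^3 + 8*a^2 + 21*a + 18) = (a + 2)*(a + 4)*(a^2 + 6*a + 9) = (a + 2)*(a + 3)*(a + 4)*(a + 3)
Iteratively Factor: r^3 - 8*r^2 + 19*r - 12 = (r - 3)*(r^2 - 5*r + 4) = (r - 4)*(r - 3)*(r - 1)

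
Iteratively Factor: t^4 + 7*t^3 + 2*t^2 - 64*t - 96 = (t + 4)*(t^3 + 3*t^2 - 10*t - 24) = (t + 4)^2*(t^2 - t - 6) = (t - 3)*(t + 4)^2*(t + 2)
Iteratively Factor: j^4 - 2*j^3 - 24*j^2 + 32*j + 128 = (j - 4)*(j^3 + 2*j^2 - 16*j - 32) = (j - 4)*(j + 2)*(j^2 - 16) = (j - 4)*(j + 2)*(j + 4)*(j - 4)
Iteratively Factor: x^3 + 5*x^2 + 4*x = (x + 4)*(x^2 + x) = (x + 1)*(x + 4)*(x)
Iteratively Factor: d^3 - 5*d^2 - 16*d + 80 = (d - 4)*(d^2 - d - 20) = (d - 5)*(d - 4)*(d + 4)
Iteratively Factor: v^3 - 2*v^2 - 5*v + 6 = (v - 3)*(v^2 + v - 2) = (v - 3)*(v - 1)*(v + 2)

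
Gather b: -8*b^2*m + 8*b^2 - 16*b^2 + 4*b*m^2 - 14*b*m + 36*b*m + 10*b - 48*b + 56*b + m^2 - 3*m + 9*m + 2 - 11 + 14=b^2*(-8*m - 8) + b*(4*m^2 + 22*m + 18) + m^2 + 6*m + 5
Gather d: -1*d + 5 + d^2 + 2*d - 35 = d^2 + d - 30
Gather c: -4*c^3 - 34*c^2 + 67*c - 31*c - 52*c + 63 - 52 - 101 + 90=-4*c^3 - 34*c^2 - 16*c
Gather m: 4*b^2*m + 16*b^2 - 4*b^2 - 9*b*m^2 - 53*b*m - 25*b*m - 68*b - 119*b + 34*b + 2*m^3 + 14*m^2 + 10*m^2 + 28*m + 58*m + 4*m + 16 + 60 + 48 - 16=12*b^2 - 153*b + 2*m^3 + m^2*(24 - 9*b) + m*(4*b^2 - 78*b + 90) + 108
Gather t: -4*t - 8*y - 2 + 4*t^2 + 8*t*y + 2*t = 4*t^2 + t*(8*y - 2) - 8*y - 2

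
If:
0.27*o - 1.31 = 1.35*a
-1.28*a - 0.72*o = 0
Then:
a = -0.72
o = 1.27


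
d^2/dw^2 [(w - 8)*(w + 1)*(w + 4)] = 6*w - 6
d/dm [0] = 0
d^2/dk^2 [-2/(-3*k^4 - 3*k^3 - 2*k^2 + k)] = 4*(-k*(18*k^2 + 9*k + 2)*(3*k^3 + 3*k^2 + 2*k - 1) + (12*k^3 + 9*k^2 + 4*k - 1)^2)/(k^3*(3*k^3 + 3*k^2 + 2*k - 1)^3)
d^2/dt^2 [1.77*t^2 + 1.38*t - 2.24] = 3.54000000000000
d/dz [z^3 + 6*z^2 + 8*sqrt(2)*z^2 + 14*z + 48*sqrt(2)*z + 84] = 3*z^2 + 12*z + 16*sqrt(2)*z + 14 + 48*sqrt(2)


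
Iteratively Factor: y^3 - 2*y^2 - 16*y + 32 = (y - 4)*(y^2 + 2*y - 8) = (y - 4)*(y - 2)*(y + 4)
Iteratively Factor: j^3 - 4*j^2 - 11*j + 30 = (j + 3)*(j^2 - 7*j + 10) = (j - 5)*(j + 3)*(j - 2)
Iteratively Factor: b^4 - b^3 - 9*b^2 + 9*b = (b + 3)*(b^3 - 4*b^2 + 3*b) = (b - 3)*(b + 3)*(b^2 - b) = b*(b - 3)*(b + 3)*(b - 1)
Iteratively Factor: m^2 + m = (m)*(m + 1)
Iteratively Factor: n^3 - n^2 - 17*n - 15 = (n - 5)*(n^2 + 4*n + 3) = (n - 5)*(n + 3)*(n + 1)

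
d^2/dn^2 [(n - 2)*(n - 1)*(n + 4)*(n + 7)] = 12*n^2 + 48*n - 6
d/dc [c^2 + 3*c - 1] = 2*c + 3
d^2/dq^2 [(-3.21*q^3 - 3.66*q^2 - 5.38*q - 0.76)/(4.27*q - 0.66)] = (-117.055218*q^3 + 54.278532*q^2 - 8.38965600000004*q - 61.226432)/(77.854483*q^3 - 36.101142*q^2 + 5.580036*q - 0.287496)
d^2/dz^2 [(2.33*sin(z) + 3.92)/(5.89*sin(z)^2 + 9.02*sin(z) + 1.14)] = (-80.832593*sin(z)^5 - 420.184354*sin(z)^4 - 369.247634*sin(z)^3 + 626.269276*sin(z)^2 + 1192.976256*sin(z) + 537.305224)/(5.89*sin(z)^2 + 9.02*sin(z) + 1.14)^3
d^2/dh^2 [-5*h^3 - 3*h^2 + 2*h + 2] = -30*h - 6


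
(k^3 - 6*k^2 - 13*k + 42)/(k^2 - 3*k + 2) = (k^2 - 4*k - 21)/(k - 1)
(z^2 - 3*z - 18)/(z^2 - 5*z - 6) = (z + 3)/(z + 1)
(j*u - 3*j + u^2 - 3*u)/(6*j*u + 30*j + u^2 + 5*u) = (j*u - 3*j + u^2 - 3*u)/(6*j*u + 30*j + u^2 + 5*u)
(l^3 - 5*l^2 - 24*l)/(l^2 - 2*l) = (l^2 - 5*l - 24)/(l - 2)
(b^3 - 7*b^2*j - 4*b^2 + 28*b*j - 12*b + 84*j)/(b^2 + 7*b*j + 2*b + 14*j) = (b^2 - 7*b*j - 6*b + 42*j)/(b + 7*j)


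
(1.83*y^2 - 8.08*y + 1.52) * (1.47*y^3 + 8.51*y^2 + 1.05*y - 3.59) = 2.6901*y^5 + 3.6957*y^4 - 64.6049*y^3 - 2.1185*y^2 + 30.6032*y - 5.4568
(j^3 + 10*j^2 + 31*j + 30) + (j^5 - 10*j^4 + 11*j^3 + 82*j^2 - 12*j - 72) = j^5 - 10*j^4 + 12*j^3 + 92*j^2 + 19*j - 42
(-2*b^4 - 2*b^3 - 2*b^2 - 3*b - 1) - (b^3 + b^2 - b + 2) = -2*b^4 - 3*b^3 - 3*b^2 - 2*b - 3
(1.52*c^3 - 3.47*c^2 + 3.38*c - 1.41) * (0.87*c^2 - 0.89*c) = 1.3224*c^5 - 4.3717*c^4 + 6.0289*c^3 - 4.2349*c^2 + 1.2549*c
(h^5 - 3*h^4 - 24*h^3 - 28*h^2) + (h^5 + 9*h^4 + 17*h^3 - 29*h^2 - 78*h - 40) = 2*h^5 + 6*h^4 - 7*h^3 - 57*h^2 - 78*h - 40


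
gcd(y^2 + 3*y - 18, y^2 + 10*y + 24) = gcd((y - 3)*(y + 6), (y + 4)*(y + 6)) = y + 6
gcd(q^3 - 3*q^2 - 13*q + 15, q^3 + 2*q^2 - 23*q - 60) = q^2 - 2*q - 15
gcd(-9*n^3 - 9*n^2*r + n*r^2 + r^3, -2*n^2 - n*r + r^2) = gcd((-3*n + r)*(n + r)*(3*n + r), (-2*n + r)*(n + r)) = n + r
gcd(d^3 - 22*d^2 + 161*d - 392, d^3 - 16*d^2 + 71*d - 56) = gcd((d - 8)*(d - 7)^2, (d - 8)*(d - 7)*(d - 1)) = d^2 - 15*d + 56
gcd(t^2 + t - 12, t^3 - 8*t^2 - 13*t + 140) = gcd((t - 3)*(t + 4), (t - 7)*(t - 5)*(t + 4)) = t + 4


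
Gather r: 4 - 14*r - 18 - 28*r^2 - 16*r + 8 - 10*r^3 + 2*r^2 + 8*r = -10*r^3 - 26*r^2 - 22*r - 6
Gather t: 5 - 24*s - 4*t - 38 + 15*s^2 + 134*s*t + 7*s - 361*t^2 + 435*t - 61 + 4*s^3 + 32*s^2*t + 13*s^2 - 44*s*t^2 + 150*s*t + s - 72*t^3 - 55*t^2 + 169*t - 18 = 4*s^3 + 28*s^2 - 16*s - 72*t^3 + t^2*(-44*s - 416) + t*(32*s^2 + 284*s + 600) - 112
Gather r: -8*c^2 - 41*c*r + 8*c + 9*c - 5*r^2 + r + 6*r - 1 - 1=-8*c^2 + 17*c - 5*r^2 + r*(7 - 41*c) - 2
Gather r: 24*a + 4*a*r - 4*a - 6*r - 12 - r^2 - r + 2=20*a - r^2 + r*(4*a - 7) - 10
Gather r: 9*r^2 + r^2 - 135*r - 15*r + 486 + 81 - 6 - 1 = 10*r^2 - 150*r + 560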